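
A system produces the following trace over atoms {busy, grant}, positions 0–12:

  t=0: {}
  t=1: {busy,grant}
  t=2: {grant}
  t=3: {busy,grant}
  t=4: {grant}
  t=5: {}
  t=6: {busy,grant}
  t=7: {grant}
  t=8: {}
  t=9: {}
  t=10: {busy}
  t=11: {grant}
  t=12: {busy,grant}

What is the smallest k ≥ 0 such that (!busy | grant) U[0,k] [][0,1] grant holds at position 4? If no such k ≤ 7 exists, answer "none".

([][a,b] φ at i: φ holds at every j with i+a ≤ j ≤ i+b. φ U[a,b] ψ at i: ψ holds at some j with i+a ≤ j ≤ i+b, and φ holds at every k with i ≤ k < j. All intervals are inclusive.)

Need earliest j ≥ 4 with [][0,1] grant, and (!busy | grant) at every k in [4,j-1].
  j=4: rhs fails.
  j=5: rhs fails.
  j=6: rhs holds; lhs holds on [4,5]. k = 2.

2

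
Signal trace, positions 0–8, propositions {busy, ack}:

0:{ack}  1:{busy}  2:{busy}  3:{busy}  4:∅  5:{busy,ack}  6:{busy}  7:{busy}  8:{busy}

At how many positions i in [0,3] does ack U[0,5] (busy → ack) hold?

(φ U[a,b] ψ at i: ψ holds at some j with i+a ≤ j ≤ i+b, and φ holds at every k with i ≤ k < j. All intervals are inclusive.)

1

Evaluate at each i in [0,3]:
  i=0: ✓ (rhs at j=0)
  i=1: ✗ (lhs fails at k=1 before rhs at j=4)
  i=2: ✗ (lhs fails at k=2 before rhs at j=4)
  i=3: ✗ (lhs fails at k=3 before rhs at j=4)
Positions where it holds: {0} → 1.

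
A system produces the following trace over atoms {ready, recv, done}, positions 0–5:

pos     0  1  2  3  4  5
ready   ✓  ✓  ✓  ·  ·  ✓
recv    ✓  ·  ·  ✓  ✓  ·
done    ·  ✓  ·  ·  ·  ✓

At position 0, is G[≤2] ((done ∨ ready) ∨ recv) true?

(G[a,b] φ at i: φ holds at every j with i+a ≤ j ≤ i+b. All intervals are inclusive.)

Check ((done ∨ ready) ∨ recv) at every j in [0,2]:
  j=0: true
  j=1: true
  j=2: true
All positions satisfy it → formula holds.

Holds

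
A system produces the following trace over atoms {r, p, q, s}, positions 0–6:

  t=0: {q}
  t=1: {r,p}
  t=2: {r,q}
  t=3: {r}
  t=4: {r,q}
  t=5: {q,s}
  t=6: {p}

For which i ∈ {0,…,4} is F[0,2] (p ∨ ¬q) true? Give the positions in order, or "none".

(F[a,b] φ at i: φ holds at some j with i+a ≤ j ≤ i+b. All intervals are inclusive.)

Evaluate at each i in [0,4]:
  i=0: ✓ (witness j=1)
  i=1: ✓ (witness j=1)
  i=2: ✓ (witness j=3)
  i=3: ✓ (witness j=3)
  i=4: ✓ (witness j=6)

0, 1, 2, 3, 4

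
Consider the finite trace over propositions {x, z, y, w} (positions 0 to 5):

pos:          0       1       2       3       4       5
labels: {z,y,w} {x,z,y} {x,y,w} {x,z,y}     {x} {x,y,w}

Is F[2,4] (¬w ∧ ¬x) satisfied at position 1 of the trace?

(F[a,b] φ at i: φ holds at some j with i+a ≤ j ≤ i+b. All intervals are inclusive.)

Check (¬w ∧ ¬x) at each j in [3,5]:
  j=3: false
  j=4: false
  j=5: false
No position in the window satisfies it → formula fails.

False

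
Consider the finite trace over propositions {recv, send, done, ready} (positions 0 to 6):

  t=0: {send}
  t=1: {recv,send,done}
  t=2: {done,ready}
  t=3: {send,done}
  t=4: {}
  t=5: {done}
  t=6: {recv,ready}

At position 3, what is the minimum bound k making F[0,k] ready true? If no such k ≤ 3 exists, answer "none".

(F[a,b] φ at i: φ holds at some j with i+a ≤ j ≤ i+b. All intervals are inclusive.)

Scan j = 3,4,… for ready:
  j=3: fails
  j=4: fails
  j=5: fails
  j=6: holds
First hit at j=6, so smallest k = 6-3 = 3.

3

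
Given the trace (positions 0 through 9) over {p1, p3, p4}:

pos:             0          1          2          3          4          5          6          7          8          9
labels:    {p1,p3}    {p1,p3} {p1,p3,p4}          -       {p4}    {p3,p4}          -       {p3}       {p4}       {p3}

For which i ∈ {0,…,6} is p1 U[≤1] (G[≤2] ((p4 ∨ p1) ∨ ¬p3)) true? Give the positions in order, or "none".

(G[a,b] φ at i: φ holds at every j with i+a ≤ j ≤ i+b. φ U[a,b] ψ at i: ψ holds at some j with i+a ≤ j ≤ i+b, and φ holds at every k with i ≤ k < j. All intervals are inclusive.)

Evaluate at each i in [0,6]:
  i=0: ✓ (rhs at j=0)
  i=1: ✓ (rhs at j=1)
  i=2: ✓ (rhs at j=2)
  i=3: ✓ (rhs at j=3)
  i=4: ✓ (rhs at j=4)
  i=5: ✗ (no rhs in [5,6])
  i=6: ✗ (no rhs in [6,7])

0, 1, 2, 3, 4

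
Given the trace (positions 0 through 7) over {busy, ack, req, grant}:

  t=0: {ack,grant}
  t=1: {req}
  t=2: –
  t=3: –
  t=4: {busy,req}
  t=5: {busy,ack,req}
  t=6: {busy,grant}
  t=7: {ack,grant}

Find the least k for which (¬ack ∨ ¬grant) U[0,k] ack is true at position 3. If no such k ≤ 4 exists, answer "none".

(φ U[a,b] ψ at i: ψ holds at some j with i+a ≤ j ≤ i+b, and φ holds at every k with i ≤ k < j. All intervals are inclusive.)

Need earliest j ≥ 3 with ack, and (¬ack ∨ ¬grant) at every k in [3,j-1].
  j=3: rhs fails.
  j=4: rhs fails.
  j=5: rhs holds; lhs holds on [3,4]. k = 2.

2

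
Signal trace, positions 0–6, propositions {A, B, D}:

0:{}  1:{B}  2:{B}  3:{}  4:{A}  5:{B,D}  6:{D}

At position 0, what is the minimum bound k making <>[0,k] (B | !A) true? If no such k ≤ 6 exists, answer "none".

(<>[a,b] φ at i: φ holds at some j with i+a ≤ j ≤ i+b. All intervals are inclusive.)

Scan j = 0,1,… for (B | !A):
  j=0: holds
First hit at j=0, so smallest k = 0-0 = 0.

0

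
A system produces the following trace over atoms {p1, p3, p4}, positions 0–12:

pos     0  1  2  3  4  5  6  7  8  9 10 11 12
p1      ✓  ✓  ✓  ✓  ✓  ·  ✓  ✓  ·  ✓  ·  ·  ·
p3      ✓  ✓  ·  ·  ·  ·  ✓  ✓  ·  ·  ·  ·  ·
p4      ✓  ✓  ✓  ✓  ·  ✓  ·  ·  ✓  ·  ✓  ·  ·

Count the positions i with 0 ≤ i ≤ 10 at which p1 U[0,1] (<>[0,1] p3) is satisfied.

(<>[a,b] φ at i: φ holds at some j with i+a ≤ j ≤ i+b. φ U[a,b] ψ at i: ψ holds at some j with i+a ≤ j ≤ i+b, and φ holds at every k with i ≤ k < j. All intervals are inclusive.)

6

Evaluate at each i in [0,10]:
  i=0: ✓ (rhs at j=0)
  i=1: ✓ (rhs at j=1)
  i=2: ✗ (no rhs in [2,3])
  i=3: ✗ (no rhs in [3,4])
  i=4: ✓ (rhs at j=5; lhs holds on [4,4])
  i=5: ✓ (rhs at j=5)
  i=6: ✓ (rhs at j=6)
  i=7: ✓ (rhs at j=7)
  i=8: ✗ (no rhs in [8,9])
  i=9: ✗ (no rhs in [9,10])
  i=10: ✗ (no rhs in [10,11])
Positions where it holds: {0, 1, 4, 5, 6, 7} → 6.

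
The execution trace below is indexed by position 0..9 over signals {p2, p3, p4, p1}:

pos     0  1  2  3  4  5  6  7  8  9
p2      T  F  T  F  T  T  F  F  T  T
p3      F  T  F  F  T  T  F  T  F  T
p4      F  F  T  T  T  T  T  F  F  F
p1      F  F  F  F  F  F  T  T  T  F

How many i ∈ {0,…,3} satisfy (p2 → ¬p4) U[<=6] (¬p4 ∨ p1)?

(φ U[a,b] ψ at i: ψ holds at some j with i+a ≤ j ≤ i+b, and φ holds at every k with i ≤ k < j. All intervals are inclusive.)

Evaluate at each i in [0,3]:
  i=0: ✓ (rhs at j=0)
  i=1: ✓ (rhs at j=1)
  i=2: ✗ (lhs fails at k=2 before rhs at j=6)
  i=3: ✗ (lhs fails at k=4 before rhs at j=6)
Positions where it holds: {0, 1} → 2.

2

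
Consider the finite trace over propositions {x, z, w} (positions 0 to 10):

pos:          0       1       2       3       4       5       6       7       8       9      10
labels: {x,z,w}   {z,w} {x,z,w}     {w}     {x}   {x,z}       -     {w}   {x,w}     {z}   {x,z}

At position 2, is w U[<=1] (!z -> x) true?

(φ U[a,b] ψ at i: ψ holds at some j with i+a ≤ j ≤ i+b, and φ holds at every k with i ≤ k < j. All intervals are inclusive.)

Need some j in [2,3] with (!z -> x), and w at every k in [2,j-1].
  j=2: (!z -> x) holds; no prefix to check → satisfied.

Holds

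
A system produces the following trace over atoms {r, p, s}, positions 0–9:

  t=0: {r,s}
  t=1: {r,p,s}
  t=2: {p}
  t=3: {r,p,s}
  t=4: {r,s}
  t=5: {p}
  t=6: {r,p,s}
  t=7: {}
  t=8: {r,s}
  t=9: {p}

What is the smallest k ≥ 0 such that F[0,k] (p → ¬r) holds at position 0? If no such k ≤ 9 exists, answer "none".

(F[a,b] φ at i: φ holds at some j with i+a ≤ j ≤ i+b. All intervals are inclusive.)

Scan j = 0,1,… for (p → ¬r):
  j=0: holds
First hit at j=0, so smallest k = 0-0 = 0.

0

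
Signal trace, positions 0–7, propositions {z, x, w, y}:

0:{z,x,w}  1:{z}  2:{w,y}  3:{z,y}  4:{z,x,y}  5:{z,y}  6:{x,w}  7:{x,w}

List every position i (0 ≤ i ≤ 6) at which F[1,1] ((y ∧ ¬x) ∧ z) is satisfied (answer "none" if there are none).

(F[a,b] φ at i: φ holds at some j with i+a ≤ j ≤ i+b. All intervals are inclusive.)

2, 4

Evaluate at each i in [0,6]:
  i=0: ✗ (none in [1,1])
  i=1: ✗ (none in [2,2])
  i=2: ✓ (witness j=3)
  i=3: ✗ (none in [4,4])
  i=4: ✓ (witness j=5)
  i=5: ✗ (none in [6,6])
  i=6: ✗ (none in [7,7])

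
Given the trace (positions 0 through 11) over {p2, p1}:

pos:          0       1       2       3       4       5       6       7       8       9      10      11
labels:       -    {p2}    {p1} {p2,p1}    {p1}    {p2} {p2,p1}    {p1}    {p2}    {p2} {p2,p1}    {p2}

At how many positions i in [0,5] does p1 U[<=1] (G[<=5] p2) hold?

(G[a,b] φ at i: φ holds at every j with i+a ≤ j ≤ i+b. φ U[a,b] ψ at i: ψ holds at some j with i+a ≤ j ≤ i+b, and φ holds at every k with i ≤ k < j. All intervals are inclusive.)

Evaluate at each i in [0,5]:
  i=0: ✗ (no rhs in [0,1])
  i=1: ✗ (no rhs in [1,2])
  i=2: ✗ (no rhs in [2,3])
  i=3: ✗ (no rhs in [3,4])
  i=4: ✗ (no rhs in [4,5])
  i=5: ✗ (no rhs in [5,6])
Positions where it holds: {} → 0.

0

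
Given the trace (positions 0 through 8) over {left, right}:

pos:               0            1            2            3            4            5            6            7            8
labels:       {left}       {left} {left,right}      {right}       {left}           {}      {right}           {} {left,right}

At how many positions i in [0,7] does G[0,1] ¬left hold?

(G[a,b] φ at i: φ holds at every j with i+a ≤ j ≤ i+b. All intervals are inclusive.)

2

Evaluate at each i in [0,7]:
  i=0: ✗ (fails at j=0)
  i=1: ✗ (fails at j=1)
  i=2: ✗ (fails at j=2)
  i=3: ✗ (fails at j=4)
  i=4: ✗ (fails at j=4)
  i=5: ✓ (all of [5,6])
  i=6: ✓ (all of [6,7])
  i=7: ✗ (fails at j=8)
Positions where it holds: {5, 6} → 2.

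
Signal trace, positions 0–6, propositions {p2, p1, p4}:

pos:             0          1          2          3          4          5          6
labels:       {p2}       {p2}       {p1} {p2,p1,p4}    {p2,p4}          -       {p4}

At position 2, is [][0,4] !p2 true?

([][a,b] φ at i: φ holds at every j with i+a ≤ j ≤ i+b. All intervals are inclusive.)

Check !p2 at every j in [2,6]:
  j=2: true
  j=3: false
  j=4: false
  j=5: true
  j=6: true
Fails at j=3 → formula fails.

No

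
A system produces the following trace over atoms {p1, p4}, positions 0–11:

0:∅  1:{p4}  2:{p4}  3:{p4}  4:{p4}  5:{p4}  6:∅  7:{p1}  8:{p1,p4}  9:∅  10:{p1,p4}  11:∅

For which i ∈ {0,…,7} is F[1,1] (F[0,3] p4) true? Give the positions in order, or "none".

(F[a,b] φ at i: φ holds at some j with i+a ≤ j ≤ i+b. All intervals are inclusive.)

0, 1, 2, 3, 4, 5, 6, 7

Evaluate at each i in [0,7]:
  i=0: ✓ (witness j=1)
  i=1: ✓ (witness j=2)
  i=2: ✓ (witness j=3)
  i=3: ✓ (witness j=4)
  i=4: ✓ (witness j=5)
  i=5: ✓ (witness j=6)
  i=6: ✓ (witness j=7)
  i=7: ✓ (witness j=8)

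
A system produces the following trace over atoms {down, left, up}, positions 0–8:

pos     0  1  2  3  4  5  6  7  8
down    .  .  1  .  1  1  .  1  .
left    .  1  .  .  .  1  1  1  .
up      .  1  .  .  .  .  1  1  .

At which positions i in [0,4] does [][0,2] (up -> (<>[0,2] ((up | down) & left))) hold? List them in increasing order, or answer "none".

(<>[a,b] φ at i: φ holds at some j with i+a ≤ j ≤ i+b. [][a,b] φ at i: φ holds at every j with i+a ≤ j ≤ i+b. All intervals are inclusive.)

Evaluate at each i in [0,4]:
  i=0: ✓ (all of [0,2])
  i=1: ✓ (all of [1,3])
  i=2: ✓ (all of [2,4])
  i=3: ✓ (all of [3,5])
  i=4: ✓ (all of [4,6])

0, 1, 2, 3, 4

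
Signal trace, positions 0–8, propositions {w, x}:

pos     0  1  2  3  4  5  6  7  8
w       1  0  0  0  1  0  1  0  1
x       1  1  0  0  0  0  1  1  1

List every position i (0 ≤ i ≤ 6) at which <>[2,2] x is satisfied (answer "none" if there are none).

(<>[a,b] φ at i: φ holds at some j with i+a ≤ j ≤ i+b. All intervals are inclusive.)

Evaluate at each i in [0,6]:
  i=0: ✗ (none in [2,2])
  i=1: ✗ (none in [3,3])
  i=2: ✗ (none in [4,4])
  i=3: ✗ (none in [5,5])
  i=4: ✓ (witness j=6)
  i=5: ✓ (witness j=7)
  i=6: ✓ (witness j=8)

4, 5, 6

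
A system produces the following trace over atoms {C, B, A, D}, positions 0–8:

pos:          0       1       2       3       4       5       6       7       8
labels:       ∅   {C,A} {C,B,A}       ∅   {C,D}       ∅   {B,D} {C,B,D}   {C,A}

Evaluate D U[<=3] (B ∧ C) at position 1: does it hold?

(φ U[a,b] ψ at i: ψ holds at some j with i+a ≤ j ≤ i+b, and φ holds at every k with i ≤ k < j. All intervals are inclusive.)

Need some j in [1,4] with (B ∧ C), and D at every k in [1,j-1].
  j=1: (B ∧ C) false.
  j=2: (B ∧ C) holds, but D fails at k=1 → not this j.
  j=3: (B ∧ C) false.
  j=4: (B ∧ C) false.
No j in the window works → until fails.

Does not hold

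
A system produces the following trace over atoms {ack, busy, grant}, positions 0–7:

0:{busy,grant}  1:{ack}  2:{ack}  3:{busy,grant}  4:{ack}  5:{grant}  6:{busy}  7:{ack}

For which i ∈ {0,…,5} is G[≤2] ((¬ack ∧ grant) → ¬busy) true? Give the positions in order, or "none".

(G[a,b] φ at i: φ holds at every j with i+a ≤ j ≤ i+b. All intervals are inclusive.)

4, 5

Evaluate at each i in [0,5]:
  i=0: ✗ (fails at j=0)
  i=1: ✗ (fails at j=3)
  i=2: ✗ (fails at j=3)
  i=3: ✗ (fails at j=3)
  i=4: ✓ (all of [4,6])
  i=5: ✓ (all of [5,7])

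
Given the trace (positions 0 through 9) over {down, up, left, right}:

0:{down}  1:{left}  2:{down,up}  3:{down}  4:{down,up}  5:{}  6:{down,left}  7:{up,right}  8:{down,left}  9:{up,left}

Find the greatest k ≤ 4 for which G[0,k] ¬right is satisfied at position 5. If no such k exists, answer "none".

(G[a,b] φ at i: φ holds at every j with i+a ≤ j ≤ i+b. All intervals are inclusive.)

¬right must hold from j=5 onward; find where it first fails.
  j=5: holds
  j=6: holds
  j=7: fails
Holds on [5,6], so largest k = 1.

1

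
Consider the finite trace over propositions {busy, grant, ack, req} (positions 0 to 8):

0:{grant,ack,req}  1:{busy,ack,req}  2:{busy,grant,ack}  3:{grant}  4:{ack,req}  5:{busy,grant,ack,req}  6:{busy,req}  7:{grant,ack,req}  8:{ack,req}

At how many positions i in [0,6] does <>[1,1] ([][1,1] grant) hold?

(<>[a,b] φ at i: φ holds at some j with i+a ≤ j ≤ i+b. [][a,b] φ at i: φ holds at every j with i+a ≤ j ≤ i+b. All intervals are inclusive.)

4

Evaluate at each i in [0,6]:
  i=0: ✓ (witness j=1)
  i=1: ✓ (witness j=2)
  i=2: ✗ (none in [3,3])
  i=3: ✓ (witness j=4)
  i=4: ✗ (none in [5,5])
  i=5: ✓ (witness j=6)
  i=6: ✗ (none in [7,7])
Positions where it holds: {0, 1, 3, 5} → 4.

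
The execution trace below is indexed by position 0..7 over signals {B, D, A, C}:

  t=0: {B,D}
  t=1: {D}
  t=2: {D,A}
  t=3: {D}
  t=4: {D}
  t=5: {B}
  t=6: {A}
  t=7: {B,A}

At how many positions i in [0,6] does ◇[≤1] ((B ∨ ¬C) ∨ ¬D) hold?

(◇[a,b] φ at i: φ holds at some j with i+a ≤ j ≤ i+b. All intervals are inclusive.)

7

Evaluate at each i in [0,6]:
  i=0: ✓ (witness j=0)
  i=1: ✓ (witness j=1)
  i=2: ✓ (witness j=2)
  i=3: ✓ (witness j=3)
  i=4: ✓ (witness j=4)
  i=5: ✓ (witness j=5)
  i=6: ✓ (witness j=6)
Positions where it holds: {0, 1, 2, 3, 4, 5, 6} → 7.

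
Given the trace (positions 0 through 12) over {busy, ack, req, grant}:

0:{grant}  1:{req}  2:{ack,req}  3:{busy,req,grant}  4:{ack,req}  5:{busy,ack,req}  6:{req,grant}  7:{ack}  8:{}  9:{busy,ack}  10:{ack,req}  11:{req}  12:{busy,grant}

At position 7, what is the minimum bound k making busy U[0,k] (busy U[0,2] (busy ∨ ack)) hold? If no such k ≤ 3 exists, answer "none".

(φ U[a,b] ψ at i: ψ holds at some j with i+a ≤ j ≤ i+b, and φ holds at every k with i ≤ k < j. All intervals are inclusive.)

0

Need earliest j ≥ 7 with (busy U[0,2] (busy ∨ ack)), and busy at every k in [7,j-1].
  j=7: rhs holds (empty prefix). k = 0.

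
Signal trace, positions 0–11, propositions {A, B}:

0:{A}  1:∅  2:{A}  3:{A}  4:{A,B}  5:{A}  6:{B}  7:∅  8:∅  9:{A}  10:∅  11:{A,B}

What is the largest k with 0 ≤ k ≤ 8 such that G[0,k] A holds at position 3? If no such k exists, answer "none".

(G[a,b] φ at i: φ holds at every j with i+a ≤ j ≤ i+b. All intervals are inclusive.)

A must hold from j=3 onward; find where it first fails.
  j=3: holds
  j=4: holds
  j=5: holds
  j=6: fails
Holds on [3,5], so largest k = 2.

2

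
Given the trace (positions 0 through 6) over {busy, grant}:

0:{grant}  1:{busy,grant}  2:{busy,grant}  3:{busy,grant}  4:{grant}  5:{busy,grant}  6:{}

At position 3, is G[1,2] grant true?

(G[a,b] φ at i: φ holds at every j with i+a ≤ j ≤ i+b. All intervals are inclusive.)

Holds

Check grant at every j in [4,5]:
  j=4: true
  j=5: true
All positions satisfy it → formula holds.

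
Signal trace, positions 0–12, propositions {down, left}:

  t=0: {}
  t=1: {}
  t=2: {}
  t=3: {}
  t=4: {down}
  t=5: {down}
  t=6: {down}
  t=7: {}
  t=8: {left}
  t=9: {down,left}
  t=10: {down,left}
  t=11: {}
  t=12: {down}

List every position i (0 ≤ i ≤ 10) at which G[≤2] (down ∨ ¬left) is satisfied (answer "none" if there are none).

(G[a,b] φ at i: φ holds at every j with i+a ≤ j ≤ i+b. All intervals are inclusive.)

0, 1, 2, 3, 4, 5, 9, 10

Evaluate at each i in [0,10]:
  i=0: ✓ (all of [0,2])
  i=1: ✓ (all of [1,3])
  i=2: ✓ (all of [2,4])
  i=3: ✓ (all of [3,5])
  i=4: ✓ (all of [4,6])
  i=5: ✓ (all of [5,7])
  i=6: ✗ (fails at j=8)
  i=7: ✗ (fails at j=8)
  i=8: ✗ (fails at j=8)
  i=9: ✓ (all of [9,11])
  i=10: ✓ (all of [10,12])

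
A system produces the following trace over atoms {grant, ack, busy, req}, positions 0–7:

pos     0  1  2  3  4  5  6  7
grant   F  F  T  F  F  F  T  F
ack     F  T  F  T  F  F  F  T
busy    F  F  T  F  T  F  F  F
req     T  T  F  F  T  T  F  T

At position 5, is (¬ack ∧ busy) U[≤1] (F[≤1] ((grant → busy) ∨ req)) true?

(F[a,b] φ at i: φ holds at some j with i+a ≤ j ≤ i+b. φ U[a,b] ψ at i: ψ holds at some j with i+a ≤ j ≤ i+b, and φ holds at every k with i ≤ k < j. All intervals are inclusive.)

Need some j in [5,6] with F[≤1] ((grant → busy) ∨ req), and (¬ack ∧ busy) at every k in [5,j-1].
  j=5: F[≤1] ((grant → busy) ∨ req) holds; no prefix to check → satisfied.

Holds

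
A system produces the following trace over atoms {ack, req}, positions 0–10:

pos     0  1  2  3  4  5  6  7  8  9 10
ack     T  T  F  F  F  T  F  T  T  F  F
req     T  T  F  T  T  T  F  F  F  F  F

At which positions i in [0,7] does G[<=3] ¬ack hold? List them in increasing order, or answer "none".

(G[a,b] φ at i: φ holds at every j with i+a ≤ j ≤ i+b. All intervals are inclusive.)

Evaluate at each i in [0,7]:
  i=0: ✗ (fails at j=0)
  i=1: ✗ (fails at j=1)
  i=2: ✗ (fails at j=5)
  i=3: ✗ (fails at j=5)
  i=4: ✗ (fails at j=5)
  i=5: ✗ (fails at j=5)
  i=6: ✗ (fails at j=7)
  i=7: ✗ (fails at j=7)

none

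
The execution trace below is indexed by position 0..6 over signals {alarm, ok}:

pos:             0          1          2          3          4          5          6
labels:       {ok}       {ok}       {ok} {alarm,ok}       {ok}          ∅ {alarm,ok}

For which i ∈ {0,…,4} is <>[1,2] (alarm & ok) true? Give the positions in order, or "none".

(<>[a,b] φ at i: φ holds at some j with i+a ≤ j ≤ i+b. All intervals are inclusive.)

1, 2, 4

Evaluate at each i in [0,4]:
  i=0: ✗ (none in [1,2])
  i=1: ✓ (witness j=3)
  i=2: ✓ (witness j=3)
  i=3: ✗ (none in [4,5])
  i=4: ✓ (witness j=6)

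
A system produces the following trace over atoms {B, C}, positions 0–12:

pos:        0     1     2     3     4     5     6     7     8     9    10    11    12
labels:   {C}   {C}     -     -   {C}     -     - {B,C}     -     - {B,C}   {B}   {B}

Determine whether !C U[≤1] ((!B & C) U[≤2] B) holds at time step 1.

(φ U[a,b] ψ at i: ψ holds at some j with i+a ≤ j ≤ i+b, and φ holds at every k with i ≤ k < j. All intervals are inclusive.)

Need some j in [1,2] with ((!B & C) U[≤2] B), and !C at every k in [1,j-1].
  j=1: ((!B & C) U[≤2] B) — fails.
  j=2: ((!B & C) U[≤2] B) — fails.
No j in the window works → until fails.

No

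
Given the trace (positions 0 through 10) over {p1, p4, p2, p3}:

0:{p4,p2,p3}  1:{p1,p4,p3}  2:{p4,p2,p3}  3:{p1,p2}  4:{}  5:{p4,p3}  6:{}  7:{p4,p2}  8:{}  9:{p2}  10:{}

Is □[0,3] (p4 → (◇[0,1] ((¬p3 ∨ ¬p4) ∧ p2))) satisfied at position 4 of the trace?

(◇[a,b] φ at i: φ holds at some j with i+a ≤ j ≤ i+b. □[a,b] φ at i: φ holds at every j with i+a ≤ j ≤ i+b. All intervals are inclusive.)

Check (p4 → (◇[0,1] ((¬p3 ∨ ¬p4) ∧ p2))) at every j in [4,7]:
  j=4: antecedent false → ✓
  j=5: antecedent true; consequent fails (none in [5,6]) → ✗
  j=6: antecedent false → ✓
  j=7: antecedent true; consequent holds (witness at 7) → ✓
Fails at j=5 → formula fails.

False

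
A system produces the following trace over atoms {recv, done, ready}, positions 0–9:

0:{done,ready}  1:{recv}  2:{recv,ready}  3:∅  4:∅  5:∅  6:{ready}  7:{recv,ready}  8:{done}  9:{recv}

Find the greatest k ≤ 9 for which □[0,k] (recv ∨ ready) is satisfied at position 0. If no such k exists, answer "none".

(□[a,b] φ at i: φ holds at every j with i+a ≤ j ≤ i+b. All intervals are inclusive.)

2

(recv ∨ ready) must hold from j=0 onward; find where it first fails.
  j=0: holds
  j=1: holds
  j=2: holds
  j=3: fails
Holds on [0,2], so largest k = 2.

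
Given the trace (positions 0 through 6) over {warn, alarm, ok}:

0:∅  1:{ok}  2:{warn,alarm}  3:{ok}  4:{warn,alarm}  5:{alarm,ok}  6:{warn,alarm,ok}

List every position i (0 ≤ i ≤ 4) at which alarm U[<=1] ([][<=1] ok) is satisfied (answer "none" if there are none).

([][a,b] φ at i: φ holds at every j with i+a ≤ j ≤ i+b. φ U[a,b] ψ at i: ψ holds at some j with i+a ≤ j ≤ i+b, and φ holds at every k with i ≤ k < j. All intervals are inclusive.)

Evaluate at each i in [0,4]:
  i=0: ✗ (no rhs in [0,1])
  i=1: ✗ (no rhs in [1,2])
  i=2: ✗ (no rhs in [2,3])
  i=3: ✗ (no rhs in [3,4])
  i=4: ✓ (rhs at j=5; lhs holds on [4,4])

4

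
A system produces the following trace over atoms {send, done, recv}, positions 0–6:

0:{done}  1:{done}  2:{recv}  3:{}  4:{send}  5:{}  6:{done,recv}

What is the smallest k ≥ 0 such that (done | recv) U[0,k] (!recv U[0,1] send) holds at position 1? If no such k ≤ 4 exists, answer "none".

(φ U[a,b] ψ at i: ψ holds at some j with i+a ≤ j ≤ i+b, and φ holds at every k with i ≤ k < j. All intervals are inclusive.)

2

Need earliest j ≥ 1 with (!recv U[0,1] send), and (done | recv) at every k in [1,j-1].
  j=1: rhs fails.
  j=2: rhs fails.
  j=3: rhs holds; lhs holds on [1,2]. k = 2.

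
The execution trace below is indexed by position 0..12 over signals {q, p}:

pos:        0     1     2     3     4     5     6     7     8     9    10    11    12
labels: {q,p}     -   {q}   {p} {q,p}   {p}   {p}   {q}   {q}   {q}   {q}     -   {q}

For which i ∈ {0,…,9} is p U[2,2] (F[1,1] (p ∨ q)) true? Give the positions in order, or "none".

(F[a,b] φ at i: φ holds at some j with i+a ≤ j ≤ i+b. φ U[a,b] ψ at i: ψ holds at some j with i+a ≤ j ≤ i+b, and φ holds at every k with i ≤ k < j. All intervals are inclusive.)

3, 4, 5

Evaluate at each i in [0,9]:
  i=0: ✗ (lhs fails at k=1 before rhs at j=2)
  i=1: ✗ (lhs fails at k=1 before rhs at j=3)
  i=2: ✗ (lhs fails at k=2 before rhs at j=4)
  i=3: ✓ (rhs at j=5; lhs holds on [3,4])
  i=4: ✓ (rhs at j=6; lhs holds on [4,5])
  i=5: ✓ (rhs at j=7; lhs holds on [5,6])
  i=6: ✗ (lhs fails at k=7 before rhs at j=8)
  i=7: ✗ (lhs fails at k=7 before rhs at j=9)
  i=8: ✗ (no rhs in [10,10])
  i=9: ✗ (lhs fails at k=9 before rhs at j=11)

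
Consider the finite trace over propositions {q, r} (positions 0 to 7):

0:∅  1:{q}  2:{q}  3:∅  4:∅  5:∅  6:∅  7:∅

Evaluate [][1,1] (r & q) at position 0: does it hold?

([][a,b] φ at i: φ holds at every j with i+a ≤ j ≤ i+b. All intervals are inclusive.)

Check (r & q) at every j in [1,1]:
  j=1: false
Fails at j=1 → formula fails.

Does not hold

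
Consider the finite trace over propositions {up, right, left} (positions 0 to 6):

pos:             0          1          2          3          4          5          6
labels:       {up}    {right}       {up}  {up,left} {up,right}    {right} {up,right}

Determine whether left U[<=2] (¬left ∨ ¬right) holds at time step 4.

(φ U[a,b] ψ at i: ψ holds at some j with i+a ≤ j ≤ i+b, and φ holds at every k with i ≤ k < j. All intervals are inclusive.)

Holds

Need some j in [4,6] with (¬left ∨ ¬right), and left at every k in [4,j-1].
  j=4: (¬left ∨ ¬right) holds; no prefix to check → satisfied.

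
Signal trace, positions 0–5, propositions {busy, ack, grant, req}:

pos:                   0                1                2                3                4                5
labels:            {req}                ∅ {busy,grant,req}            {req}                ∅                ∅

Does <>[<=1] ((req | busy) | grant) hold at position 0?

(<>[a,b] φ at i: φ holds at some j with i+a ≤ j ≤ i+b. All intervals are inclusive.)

Yes

Check ((req | busy) | grant) at each j in [0,1]:
  j=0: true
  j=1: false
Found at j=0 → formula holds.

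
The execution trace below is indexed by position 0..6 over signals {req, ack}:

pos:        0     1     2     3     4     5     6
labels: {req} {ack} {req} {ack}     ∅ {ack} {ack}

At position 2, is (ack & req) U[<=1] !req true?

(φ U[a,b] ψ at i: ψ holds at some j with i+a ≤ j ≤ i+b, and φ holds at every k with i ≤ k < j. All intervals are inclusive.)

Need some j in [2,3] with !req, and (ack & req) at every k in [2,j-1].
  j=2: !req false.
  j=3: !req holds, but (ack & req) fails at k=2 → not this j.
No j in the window works → until fails.

No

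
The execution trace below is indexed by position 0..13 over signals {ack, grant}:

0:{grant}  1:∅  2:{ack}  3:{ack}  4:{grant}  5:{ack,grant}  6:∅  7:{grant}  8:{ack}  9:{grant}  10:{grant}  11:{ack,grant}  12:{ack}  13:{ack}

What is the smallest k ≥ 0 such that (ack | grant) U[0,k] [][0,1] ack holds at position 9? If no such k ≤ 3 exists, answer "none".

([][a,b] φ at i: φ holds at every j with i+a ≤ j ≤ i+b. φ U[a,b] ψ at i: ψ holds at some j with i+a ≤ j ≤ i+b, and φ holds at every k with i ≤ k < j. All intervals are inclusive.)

Need earliest j ≥ 9 with [][0,1] ack, and (ack | grant) at every k in [9,j-1].
  j=9: rhs fails.
  j=10: rhs fails.
  j=11: rhs holds; lhs holds on [9,10]. k = 2.

2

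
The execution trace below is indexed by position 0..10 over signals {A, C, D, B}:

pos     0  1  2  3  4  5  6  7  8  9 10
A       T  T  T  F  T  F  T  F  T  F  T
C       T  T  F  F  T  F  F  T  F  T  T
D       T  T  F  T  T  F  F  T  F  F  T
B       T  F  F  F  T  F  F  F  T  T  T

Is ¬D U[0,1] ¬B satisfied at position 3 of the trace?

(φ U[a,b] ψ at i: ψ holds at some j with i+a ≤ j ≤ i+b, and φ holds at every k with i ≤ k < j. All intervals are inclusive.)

Yes

Need some j in [3,4] with ¬B, and ¬D at every k in [3,j-1].
  j=3: ¬B holds; no prefix to check → satisfied.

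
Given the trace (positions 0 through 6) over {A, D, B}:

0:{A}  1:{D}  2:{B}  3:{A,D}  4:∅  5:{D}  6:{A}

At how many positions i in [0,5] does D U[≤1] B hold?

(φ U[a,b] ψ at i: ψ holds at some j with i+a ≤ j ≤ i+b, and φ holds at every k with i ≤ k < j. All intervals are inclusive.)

2

Evaluate at each i in [0,5]:
  i=0: ✗ (no rhs in [0,1])
  i=1: ✓ (rhs at j=2; lhs holds on [1,1])
  i=2: ✓ (rhs at j=2)
  i=3: ✗ (no rhs in [3,4])
  i=4: ✗ (no rhs in [4,5])
  i=5: ✗ (no rhs in [5,6])
Positions where it holds: {1, 2} → 2.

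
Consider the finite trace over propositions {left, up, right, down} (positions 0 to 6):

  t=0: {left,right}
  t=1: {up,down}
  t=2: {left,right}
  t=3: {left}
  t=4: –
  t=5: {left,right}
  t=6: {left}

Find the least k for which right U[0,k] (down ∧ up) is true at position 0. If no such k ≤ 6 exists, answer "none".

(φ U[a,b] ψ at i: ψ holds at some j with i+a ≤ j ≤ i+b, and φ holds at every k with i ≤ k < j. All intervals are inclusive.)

Need earliest j ≥ 0 with (down ∧ up), and right at every k in [0,j-1].
  j=0: rhs fails.
  j=1: rhs holds; lhs holds on [0,0]. k = 1.

1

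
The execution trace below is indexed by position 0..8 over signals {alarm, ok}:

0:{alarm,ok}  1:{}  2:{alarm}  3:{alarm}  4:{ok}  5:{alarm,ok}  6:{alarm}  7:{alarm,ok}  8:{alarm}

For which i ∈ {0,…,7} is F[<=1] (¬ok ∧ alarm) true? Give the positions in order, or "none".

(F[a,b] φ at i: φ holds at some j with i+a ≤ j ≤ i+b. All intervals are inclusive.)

1, 2, 3, 5, 6, 7

Evaluate at each i in [0,7]:
  i=0: ✗ (none in [0,1])
  i=1: ✓ (witness j=2)
  i=2: ✓ (witness j=2)
  i=3: ✓ (witness j=3)
  i=4: ✗ (none in [4,5])
  i=5: ✓ (witness j=6)
  i=6: ✓ (witness j=6)
  i=7: ✓ (witness j=8)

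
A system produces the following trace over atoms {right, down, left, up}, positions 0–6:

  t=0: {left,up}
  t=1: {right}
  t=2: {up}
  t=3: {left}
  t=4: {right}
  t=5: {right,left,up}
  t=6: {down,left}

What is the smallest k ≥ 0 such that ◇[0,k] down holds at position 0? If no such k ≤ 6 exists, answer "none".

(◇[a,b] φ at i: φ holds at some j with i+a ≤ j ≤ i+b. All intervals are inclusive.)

6

Scan j = 0,1,… for down:
  j=0: fails
  j=1: fails
  j=2: fails
  j=3: fails
  j=4: fails
  j=5: fails
  j=6: holds
First hit at j=6, so smallest k = 6-0 = 6.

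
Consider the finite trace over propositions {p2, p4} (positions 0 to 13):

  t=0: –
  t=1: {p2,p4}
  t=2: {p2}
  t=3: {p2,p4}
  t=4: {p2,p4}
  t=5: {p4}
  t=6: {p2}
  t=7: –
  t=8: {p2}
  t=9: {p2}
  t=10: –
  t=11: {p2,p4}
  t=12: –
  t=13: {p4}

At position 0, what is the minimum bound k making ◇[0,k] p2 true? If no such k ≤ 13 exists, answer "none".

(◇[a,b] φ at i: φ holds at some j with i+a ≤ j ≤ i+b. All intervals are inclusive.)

1

Scan j = 0,1,… for p2:
  j=0: fails
  j=1: holds
First hit at j=1, so smallest k = 1-0 = 1.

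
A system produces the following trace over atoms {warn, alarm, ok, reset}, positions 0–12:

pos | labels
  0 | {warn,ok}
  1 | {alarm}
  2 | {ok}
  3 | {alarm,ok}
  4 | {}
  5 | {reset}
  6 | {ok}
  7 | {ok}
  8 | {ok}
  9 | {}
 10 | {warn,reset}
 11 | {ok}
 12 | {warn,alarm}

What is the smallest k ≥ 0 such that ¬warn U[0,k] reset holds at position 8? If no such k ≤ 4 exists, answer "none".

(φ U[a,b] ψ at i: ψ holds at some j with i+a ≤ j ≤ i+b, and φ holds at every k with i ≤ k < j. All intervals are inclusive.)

Need earliest j ≥ 8 with reset, and ¬warn at every k in [8,j-1].
  j=8: rhs fails.
  j=9: rhs fails.
  j=10: rhs holds; lhs holds on [8,9]. k = 2.

2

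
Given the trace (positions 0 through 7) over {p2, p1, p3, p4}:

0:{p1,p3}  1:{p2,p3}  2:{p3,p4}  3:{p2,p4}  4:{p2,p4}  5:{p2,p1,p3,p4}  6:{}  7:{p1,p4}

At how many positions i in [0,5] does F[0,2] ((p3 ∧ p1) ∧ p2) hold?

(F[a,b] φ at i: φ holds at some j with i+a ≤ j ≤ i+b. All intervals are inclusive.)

3

Evaluate at each i in [0,5]:
  i=0: ✗ (none in [0,2])
  i=1: ✗ (none in [1,3])
  i=2: ✗ (none in [2,4])
  i=3: ✓ (witness j=5)
  i=4: ✓ (witness j=5)
  i=5: ✓ (witness j=5)
Positions where it holds: {3, 4, 5} → 3.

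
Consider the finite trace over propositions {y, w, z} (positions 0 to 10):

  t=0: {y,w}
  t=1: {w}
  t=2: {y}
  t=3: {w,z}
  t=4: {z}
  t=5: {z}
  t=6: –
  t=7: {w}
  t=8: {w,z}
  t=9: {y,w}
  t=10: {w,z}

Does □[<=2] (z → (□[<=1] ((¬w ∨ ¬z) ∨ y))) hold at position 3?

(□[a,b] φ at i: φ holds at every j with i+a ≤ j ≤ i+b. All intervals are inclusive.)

False

Check (z → (□[<=1] ((¬w ∨ ¬z) ∨ y))) at every j in [3,5]:
  j=3: antecedent true; consequent fails at 3 → ✗
  j=4: antecedent true; consequent holds on [4,5] → ✓
  j=5: antecedent true; consequent holds on [5,6] → ✓
Fails at j=3 → formula fails.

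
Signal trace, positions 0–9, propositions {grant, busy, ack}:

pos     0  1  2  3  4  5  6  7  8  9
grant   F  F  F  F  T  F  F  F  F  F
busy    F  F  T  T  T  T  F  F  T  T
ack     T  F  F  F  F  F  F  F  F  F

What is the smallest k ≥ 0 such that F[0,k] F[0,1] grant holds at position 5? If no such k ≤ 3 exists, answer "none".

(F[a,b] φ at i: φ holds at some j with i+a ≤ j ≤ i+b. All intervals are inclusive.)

Scan j = 5,6,… for F[0,1] grant:
  j=5: fails
  j=6: fails
  j=7: fails
  j=8: fails
No j in [5,8] satisfies it → none.

none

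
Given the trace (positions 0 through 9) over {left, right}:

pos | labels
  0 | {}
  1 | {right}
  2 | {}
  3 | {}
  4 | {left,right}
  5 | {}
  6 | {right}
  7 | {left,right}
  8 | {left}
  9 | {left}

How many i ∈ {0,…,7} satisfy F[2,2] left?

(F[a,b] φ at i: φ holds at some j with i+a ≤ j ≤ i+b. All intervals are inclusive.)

Evaluate at each i in [0,7]:
  i=0: ✗ (none in [2,2])
  i=1: ✗ (none in [3,3])
  i=2: ✓ (witness j=4)
  i=3: ✗ (none in [5,5])
  i=4: ✗ (none in [6,6])
  i=5: ✓ (witness j=7)
  i=6: ✓ (witness j=8)
  i=7: ✓ (witness j=9)
Positions where it holds: {2, 5, 6, 7} → 4.

4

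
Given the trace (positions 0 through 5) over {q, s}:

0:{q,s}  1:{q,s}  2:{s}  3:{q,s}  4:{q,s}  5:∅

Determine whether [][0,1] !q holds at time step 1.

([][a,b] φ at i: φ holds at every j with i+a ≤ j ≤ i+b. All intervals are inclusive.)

No

Check !q at every j in [1,2]:
  j=1: false
  j=2: true
Fails at j=1 → formula fails.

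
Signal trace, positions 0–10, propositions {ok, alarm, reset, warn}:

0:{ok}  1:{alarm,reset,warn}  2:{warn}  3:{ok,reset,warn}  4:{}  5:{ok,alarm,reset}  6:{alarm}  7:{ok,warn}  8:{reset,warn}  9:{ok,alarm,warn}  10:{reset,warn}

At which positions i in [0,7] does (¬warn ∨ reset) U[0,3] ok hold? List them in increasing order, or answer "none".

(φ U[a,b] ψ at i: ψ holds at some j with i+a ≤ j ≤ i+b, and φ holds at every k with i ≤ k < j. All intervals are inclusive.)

Evaluate at each i in [0,7]:
  i=0: ✓ (rhs at j=0)
  i=1: ✗ (lhs fails at k=2 before rhs at j=3)
  i=2: ✗ (lhs fails at k=2 before rhs at j=3)
  i=3: ✓ (rhs at j=3)
  i=4: ✓ (rhs at j=5; lhs holds on [4,4])
  i=5: ✓ (rhs at j=5)
  i=6: ✓ (rhs at j=7; lhs holds on [6,6])
  i=7: ✓ (rhs at j=7)

0, 3, 4, 5, 6, 7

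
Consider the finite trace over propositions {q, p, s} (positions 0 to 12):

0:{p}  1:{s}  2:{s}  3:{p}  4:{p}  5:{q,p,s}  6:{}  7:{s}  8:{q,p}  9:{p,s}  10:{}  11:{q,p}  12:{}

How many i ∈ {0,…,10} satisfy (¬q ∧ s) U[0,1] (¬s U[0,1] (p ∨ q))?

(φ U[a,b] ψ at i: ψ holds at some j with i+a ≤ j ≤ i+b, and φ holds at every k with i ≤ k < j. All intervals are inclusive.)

Evaluate at each i in [0,10]:
  i=0: ✓ (rhs at j=0)
  i=1: ✗ (no rhs in [1,2])
  i=2: ✓ (rhs at j=3; lhs holds on [2,2])
  i=3: ✓ (rhs at j=3)
  i=4: ✓ (rhs at j=4)
  i=5: ✓ (rhs at j=5)
  i=6: ✗ (no rhs in [6,7])
  i=7: ✓ (rhs at j=8; lhs holds on [7,7])
  i=8: ✓ (rhs at j=8)
  i=9: ✓ (rhs at j=9)
  i=10: ✓ (rhs at j=10)
Positions where it holds: {0, 2, 3, 4, 5, 7, 8, 9, 10} → 9.

9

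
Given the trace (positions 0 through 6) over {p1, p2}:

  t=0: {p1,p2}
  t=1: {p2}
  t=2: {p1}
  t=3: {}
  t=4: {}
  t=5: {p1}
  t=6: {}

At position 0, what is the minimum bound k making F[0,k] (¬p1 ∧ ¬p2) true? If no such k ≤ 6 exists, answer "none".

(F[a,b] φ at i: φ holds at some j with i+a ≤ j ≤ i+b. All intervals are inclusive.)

Scan j = 0,1,… for (¬p1 ∧ ¬p2):
  j=0: fails
  j=1: fails
  j=2: fails
  j=3: holds
First hit at j=3, so smallest k = 3-0 = 3.

3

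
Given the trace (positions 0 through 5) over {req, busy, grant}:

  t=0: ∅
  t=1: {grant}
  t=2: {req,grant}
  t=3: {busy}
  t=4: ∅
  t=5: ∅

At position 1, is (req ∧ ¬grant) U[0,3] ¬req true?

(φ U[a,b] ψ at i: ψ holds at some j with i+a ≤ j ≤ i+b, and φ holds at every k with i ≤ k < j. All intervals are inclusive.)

Holds

Need some j in [1,4] with ¬req, and (req ∧ ¬grant) at every k in [1,j-1].
  j=1: ¬req holds; no prefix to check → satisfied.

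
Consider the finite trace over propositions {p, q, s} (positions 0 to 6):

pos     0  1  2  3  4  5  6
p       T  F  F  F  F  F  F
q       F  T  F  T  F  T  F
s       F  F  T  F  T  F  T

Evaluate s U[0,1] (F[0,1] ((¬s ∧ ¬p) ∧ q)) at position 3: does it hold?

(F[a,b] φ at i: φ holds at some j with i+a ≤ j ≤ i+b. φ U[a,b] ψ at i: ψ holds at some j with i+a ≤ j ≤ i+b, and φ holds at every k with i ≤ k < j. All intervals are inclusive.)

Yes

Need some j in [3,4] with F[0,1] ((¬s ∧ ¬p) ∧ q), and s at every k in [3,j-1].
  j=3: F[0,1] ((¬s ∧ ¬p) ∧ q) holds; no prefix to check → satisfied.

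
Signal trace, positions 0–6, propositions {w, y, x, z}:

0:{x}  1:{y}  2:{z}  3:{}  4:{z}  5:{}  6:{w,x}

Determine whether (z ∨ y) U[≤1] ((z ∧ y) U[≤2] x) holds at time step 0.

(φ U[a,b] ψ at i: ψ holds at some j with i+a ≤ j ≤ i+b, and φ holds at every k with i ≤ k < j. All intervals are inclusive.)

Need some j in [0,1] with ((z ∧ y) U[≤2] x), and (z ∨ y) at every k in [0,j-1].
  j=0: ((z ∧ y) U[≤2] x) holds; no prefix to check → satisfied.

True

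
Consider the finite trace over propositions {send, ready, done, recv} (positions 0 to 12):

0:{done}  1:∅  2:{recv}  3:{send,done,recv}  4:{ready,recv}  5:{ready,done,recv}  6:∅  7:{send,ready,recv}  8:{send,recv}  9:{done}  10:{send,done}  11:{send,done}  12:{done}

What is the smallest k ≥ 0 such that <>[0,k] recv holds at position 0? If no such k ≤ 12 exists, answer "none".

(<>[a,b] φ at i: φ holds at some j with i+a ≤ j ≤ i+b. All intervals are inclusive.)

Scan j = 0,1,… for recv:
  j=0: fails
  j=1: fails
  j=2: holds
First hit at j=2, so smallest k = 2-0 = 2.

2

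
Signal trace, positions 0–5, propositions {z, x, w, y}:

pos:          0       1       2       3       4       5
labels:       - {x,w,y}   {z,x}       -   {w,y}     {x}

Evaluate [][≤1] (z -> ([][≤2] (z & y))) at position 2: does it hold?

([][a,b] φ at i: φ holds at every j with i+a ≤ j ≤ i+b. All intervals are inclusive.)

Check (z -> ([][≤2] (z & y))) at every j in [2,3]:
  j=2: antecedent true; consequent fails at 2 → ✗
  j=3: antecedent false → ✓
Fails at j=2 → formula fails.

False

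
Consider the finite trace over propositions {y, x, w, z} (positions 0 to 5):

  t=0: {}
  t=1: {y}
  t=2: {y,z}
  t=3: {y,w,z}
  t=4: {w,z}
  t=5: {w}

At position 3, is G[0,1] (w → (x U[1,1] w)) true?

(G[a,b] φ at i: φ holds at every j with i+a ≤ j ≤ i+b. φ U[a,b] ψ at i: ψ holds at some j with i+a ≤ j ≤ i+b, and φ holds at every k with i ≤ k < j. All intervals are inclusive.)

Does not hold

Check (w → (x U[1,1] w)) at every j in [3,4]:
  j=3: antecedent true; consequent fails → ✗
  j=4: antecedent true; consequent fails → ✗
Fails at j=3 → formula fails.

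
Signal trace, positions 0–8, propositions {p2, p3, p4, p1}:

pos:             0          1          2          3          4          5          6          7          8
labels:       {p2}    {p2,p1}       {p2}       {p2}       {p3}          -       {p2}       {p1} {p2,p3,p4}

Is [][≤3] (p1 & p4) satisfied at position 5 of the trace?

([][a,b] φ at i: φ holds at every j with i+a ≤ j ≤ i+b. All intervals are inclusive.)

Check (p1 & p4) at every j in [5,8]:
  j=5: false
  j=6: false
  j=7: false
  j=8: false
Fails at j=5 → formula fails.

False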